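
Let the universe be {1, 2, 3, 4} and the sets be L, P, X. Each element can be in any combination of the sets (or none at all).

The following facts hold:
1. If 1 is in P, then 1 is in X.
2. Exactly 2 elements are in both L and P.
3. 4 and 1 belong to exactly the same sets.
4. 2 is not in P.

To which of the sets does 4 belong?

4: L, P, X

From (4): 2 ∉ P.
Suppose 4 ∉ L: no assignment then satisfies all the clues, so 4 ∈ L.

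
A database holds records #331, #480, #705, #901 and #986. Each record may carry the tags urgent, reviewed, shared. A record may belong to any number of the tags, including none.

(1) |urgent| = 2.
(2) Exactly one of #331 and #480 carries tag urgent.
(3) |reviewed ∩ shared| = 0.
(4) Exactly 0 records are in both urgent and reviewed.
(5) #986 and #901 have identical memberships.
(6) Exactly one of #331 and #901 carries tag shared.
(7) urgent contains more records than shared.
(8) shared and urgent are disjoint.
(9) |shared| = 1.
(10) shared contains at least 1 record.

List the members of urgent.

urgent = {#480, #705}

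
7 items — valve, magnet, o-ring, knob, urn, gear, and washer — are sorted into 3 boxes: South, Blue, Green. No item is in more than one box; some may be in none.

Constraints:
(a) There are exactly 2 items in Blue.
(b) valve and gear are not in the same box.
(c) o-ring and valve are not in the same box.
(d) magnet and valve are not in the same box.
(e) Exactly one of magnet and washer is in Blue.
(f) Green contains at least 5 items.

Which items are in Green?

Green = {gear, knob, magnet, o-ring, urn}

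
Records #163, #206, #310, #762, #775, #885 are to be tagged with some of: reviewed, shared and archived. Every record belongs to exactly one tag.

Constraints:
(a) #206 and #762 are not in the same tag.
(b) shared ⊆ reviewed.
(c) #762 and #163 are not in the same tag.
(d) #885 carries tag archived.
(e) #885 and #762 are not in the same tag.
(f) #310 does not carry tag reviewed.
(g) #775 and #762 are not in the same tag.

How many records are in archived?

5

From (d): #885 ∈ archived.
From (f): #310 ∉ reviewed.
(b) contrapositive: #310 ∉ shared.
(e): #762 ∉ archived.
Only one tag left: #310 ∈ archived.
Suppose #163 ∈ reviewed: no assignment then satisfies all the clues, so #163 ∉ reviewed.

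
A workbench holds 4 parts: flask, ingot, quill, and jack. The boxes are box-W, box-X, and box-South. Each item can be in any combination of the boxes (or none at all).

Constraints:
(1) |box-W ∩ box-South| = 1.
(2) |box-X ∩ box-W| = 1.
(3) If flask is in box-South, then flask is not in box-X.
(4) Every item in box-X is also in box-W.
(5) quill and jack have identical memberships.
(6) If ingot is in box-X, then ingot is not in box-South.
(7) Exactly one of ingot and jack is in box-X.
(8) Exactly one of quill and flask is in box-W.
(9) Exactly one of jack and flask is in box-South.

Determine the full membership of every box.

box-W = {flask, ingot}; box-X = {ingot}; box-South = {flask}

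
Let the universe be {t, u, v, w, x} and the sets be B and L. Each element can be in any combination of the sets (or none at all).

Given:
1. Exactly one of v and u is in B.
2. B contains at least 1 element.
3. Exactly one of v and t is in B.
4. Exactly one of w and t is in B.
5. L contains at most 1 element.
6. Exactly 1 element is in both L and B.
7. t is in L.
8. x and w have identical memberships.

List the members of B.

B = {t, u}

From (7): t ∈ L.
(5): L already has 1, so the rest are out.
Suppose t ∉ B: no assignment then satisfies all the clues, so t ∈ B.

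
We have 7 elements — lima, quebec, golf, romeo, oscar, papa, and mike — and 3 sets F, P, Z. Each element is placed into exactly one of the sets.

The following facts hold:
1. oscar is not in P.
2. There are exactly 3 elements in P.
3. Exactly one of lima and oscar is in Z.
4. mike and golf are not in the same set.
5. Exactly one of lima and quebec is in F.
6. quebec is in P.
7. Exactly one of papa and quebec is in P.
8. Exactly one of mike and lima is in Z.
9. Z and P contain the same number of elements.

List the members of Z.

From (1): oscar ∉ P.
From (6): quebec ∈ P.
(5) (exactly one): lima ∈ F.
(7) (exactly one): papa ∉ P.
(8) (exactly one): mike ∈ Z.
(2): only 3 candidates remain for P, so all are in.
(3) (exactly one): oscar ∈ Z.
Suppose papa ∉ Z: no assignment then satisfies all the clues, so papa ∈ Z.

Z = {mike, oscar, papa}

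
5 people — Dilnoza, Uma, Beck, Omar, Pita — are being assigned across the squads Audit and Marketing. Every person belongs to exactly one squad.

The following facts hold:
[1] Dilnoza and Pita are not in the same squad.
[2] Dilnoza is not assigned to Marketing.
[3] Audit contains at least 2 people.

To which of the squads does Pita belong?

Pita: Marketing

From (2): Dilnoza ∉ Marketing.
Only one squad left: Dilnoza ∈ Audit.
(1): Pita ∉ Audit.
Only one squad left: Pita ∈ Marketing.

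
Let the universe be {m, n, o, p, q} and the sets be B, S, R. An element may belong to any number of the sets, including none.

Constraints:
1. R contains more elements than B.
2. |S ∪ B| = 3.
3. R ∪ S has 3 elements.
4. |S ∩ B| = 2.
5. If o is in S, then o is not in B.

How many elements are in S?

3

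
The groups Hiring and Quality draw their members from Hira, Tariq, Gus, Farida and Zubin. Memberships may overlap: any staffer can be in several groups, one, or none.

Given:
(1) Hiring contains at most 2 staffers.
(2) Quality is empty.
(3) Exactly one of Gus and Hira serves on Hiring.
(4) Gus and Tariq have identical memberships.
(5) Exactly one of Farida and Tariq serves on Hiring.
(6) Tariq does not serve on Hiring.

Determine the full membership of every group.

Hiring = {Farida, Hira}; Quality = {}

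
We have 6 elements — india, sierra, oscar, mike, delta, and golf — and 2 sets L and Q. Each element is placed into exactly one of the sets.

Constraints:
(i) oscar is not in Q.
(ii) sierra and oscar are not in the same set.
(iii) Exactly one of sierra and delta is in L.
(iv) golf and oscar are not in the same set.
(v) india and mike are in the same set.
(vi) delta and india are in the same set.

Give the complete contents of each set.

From (i): oscar ∉ Q.
Only one set left: oscar ∈ L.
(ii): sierra ∉ L.
(iii) (exactly one): delta ∈ L.
(iv): golf ∉ L.
(vi): india matches delta: india ∈ L.
Only one set left: sierra ∈ Q.
Only one set left: golf ∈ Q.
(v): mike matches india: mike ∈ L.

L = {delta, india, mike, oscar}; Q = {golf, sierra}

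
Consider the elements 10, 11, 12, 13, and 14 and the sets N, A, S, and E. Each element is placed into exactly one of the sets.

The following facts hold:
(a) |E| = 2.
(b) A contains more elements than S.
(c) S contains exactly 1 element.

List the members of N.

N = {}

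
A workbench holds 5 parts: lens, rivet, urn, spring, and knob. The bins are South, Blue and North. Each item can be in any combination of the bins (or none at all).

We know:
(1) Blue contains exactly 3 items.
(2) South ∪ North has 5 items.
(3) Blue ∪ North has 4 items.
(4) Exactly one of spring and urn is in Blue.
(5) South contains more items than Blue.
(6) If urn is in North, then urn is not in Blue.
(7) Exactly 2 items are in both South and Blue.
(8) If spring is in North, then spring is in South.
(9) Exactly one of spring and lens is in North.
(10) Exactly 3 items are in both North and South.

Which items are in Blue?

Blue = {knob, rivet, spring}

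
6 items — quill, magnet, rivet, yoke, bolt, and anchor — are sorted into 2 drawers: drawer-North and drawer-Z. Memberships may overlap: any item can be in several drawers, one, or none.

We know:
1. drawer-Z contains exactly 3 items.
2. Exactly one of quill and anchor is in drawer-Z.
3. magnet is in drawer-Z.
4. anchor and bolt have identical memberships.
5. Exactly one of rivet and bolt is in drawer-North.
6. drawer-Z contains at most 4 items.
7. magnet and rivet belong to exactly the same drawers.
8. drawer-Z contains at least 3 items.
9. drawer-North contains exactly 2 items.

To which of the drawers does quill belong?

quill: drawer-Z

From (3): magnet ∈ drawer-Z.
(7): rivet matches magnet: rivet ∈ drawer-Z.
Suppose quill ∈ drawer-North: no assignment then satisfies all the clues, so quill ∉ drawer-North.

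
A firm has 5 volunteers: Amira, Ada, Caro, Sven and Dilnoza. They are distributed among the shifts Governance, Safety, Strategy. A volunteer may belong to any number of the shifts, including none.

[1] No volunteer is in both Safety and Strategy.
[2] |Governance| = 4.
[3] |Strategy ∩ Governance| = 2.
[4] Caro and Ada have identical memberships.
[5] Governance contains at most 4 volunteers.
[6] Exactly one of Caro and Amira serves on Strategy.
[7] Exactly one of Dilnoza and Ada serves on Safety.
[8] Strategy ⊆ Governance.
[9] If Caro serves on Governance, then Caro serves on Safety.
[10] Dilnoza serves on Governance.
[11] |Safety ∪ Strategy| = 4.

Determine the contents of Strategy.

Strategy = {Amira, Dilnoza}

From (10): Dilnoza ∈ Governance.
Suppose Amira ∉ Strategy: no assignment then satisfies all the clues, so Amira ∈ Strategy.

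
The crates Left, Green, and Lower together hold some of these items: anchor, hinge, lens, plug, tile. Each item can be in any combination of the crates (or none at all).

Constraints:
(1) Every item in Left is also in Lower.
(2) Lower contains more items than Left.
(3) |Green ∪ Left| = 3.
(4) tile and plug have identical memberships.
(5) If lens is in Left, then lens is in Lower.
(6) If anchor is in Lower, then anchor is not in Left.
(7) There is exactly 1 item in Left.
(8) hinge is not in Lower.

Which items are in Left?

Left = {lens}

From (8): hinge ∉ Lower.
(1) contrapositive: hinge ∉ Left.
Suppose anchor ∈ Left: no assignment then satisfies all the clues, so anchor ∉ Left.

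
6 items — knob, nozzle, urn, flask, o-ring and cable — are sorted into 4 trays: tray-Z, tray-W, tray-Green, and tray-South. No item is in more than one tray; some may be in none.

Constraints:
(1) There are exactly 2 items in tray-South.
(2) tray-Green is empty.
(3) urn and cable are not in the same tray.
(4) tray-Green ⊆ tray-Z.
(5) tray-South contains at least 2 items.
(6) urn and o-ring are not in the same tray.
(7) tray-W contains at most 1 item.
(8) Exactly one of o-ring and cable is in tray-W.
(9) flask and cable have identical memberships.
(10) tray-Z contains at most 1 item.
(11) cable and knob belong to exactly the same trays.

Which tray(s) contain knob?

knob: none

(2): tray-Green already has 0, so the rest are out.
Suppose knob ∈ tray-Z: no assignment then satisfies all the clues, so knob ∉ tray-Z.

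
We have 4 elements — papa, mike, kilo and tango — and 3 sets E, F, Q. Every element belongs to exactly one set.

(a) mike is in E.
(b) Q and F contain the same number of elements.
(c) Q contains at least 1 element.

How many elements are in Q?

1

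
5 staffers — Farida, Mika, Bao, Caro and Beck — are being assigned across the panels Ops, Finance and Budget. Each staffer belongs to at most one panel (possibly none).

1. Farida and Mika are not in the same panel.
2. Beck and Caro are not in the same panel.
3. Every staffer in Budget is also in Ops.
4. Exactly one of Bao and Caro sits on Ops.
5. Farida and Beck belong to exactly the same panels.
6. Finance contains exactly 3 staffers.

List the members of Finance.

Finance = {Bao, Beck, Farida}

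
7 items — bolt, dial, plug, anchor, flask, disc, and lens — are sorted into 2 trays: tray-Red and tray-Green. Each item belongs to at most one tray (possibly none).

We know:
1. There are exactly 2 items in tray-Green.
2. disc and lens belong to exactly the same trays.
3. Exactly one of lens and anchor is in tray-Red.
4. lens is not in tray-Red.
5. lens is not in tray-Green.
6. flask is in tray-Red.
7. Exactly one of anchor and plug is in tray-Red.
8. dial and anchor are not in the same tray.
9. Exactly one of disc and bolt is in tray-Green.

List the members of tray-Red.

From (4): lens ∉ tray-Red.
From (5): lens ∉ tray-Green.
From (6): flask ∈ tray-Red.
(2): disc matches lens: disc ∉ tray-Red.
(2): disc matches lens: disc ∉ tray-Green.
(3) (exactly one): anchor ∈ tray-Red.
(7) (exactly one): plug ∉ tray-Red.
(8): dial ∉ tray-Red.
(9) (exactly one): bolt ∈ tray-Green.

tray-Red = {anchor, flask}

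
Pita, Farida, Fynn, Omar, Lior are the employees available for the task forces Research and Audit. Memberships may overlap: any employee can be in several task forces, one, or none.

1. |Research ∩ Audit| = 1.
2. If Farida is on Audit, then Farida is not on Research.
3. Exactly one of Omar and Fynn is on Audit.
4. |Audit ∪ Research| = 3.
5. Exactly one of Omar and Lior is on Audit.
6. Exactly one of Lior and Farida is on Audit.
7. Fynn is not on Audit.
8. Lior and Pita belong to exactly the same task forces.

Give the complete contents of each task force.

Research = {Fynn, Omar}; Audit = {Farida, Omar}

From (7): Fynn ∉ Audit.
(3) (exactly one): Omar ∈ Audit.
(5) (exactly one): Lior ∉ Audit.
(6) (exactly one): Farida ∈ Audit.
(8): Pita matches Lior: Pita ∉ Audit.
(2): Farida ∉ Research.
Suppose Pita ∈ Research: no assignment then satisfies all the clues, so Pita ∉ Research.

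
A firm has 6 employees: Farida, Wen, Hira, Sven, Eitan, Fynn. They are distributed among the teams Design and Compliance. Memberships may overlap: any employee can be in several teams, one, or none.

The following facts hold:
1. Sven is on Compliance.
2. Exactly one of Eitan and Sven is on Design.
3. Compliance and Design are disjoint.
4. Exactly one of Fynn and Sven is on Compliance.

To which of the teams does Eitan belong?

Eitan: Design

From (1): Sven ∈ Compliance.
(3) (disjoint): Sven ∉ Design.
(4) (exactly one): Fynn ∉ Compliance.
(2) (exactly one): Eitan ∈ Design.
(3) (disjoint): Eitan ∉ Compliance.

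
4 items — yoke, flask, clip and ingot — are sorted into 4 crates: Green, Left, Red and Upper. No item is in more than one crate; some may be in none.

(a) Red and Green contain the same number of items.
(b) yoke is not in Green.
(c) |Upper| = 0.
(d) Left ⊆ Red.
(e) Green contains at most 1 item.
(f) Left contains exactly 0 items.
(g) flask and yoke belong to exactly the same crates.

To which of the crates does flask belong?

From (b): yoke ∉ Green.
(c): Upper already has 0, so the rest are out.
(f): Left already has 0, so the rest are out.
(g): flask matches yoke: flask ∉ Green.
Suppose flask ∈ Red: no assignment then satisfies all the clues, so flask ∉ Red.

flask: none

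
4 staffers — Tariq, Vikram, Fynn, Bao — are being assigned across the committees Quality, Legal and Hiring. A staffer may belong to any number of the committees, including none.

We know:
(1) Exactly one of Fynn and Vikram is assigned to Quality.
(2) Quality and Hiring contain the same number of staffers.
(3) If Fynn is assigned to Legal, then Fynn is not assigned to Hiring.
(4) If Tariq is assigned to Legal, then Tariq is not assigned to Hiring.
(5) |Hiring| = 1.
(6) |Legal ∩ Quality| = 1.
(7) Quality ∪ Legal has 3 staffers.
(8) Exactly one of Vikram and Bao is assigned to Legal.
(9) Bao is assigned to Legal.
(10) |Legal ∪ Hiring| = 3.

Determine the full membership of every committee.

Quality = {Fynn}; Legal = {Bao, Fynn, Tariq}; Hiring = {Bao}

From (9): Bao ∈ Legal.
(8) (exactly one): Vikram ∉ Legal.
Suppose Tariq ∈ Quality: no assignment then satisfies all the clues, so Tariq ∉ Quality.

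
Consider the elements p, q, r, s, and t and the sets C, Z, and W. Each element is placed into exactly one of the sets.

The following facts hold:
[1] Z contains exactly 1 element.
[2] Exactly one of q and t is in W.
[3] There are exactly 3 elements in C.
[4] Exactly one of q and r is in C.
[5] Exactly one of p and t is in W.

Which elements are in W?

W = {t}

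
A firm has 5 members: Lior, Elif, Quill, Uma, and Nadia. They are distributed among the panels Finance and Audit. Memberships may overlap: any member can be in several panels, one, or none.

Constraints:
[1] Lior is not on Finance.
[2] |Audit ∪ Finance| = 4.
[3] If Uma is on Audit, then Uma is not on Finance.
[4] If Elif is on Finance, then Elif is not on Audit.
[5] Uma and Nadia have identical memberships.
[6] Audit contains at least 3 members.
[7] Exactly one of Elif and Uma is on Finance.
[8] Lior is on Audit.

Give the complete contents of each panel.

Finance = {Elif}; Audit = {Lior, Nadia, Uma}

From (1): Lior ∉ Finance.
From (8): Lior ∈ Audit.
Suppose Elif ∉ Finance: no assignment then satisfies all the clues, so Elif ∈ Finance.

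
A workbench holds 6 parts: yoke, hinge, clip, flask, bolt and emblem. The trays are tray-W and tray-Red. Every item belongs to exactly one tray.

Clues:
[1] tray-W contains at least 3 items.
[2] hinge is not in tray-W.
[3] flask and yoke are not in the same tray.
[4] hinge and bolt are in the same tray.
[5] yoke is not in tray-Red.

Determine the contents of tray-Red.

tray-Red = {bolt, flask, hinge}

From (2): hinge ∉ tray-W.
From (5): yoke ∉ tray-Red.
(4): bolt matches hinge: bolt ∉ tray-W.
Only one tray left: yoke ∈ tray-W.
Only one tray left: hinge ∈ tray-Red.
Only one tray left: bolt ∈ tray-Red.
(3): flask ∉ tray-W.
Only one tray left: flask ∈ tray-Red.
(1): only 3 candidates remain for tray-W, so all are in.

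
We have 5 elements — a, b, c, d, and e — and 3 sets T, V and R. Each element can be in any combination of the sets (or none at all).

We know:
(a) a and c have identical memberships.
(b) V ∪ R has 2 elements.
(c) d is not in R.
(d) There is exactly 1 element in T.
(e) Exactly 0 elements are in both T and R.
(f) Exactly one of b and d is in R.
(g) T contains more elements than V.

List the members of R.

R = {b, e}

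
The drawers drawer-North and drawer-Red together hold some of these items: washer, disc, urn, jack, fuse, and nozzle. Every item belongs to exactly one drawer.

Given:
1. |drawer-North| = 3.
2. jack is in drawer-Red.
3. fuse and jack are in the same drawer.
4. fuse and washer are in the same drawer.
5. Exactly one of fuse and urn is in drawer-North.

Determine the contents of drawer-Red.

From (2): jack ∈ drawer-Red.
(3): fuse matches jack: fuse ∉ drawer-North.
(3): fuse matches jack: fuse ∈ drawer-Red.
(4): washer matches fuse: washer ∉ drawer-North.
(4): washer matches fuse: washer ∈ drawer-Red.
(5) (exactly one): urn ∈ drawer-North.
(1): only 3 candidates remain for drawer-North, so all are in.

drawer-Red = {fuse, jack, washer}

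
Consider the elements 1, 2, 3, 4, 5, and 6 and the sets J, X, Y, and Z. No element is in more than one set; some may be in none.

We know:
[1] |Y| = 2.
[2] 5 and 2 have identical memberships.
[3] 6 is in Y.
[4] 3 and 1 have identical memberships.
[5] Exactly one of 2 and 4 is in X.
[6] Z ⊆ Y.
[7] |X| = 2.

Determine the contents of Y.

Y = {4, 6}

From (3): 6 ∈ Y.
Suppose 1 ∈ Y: no assignment then satisfies all the clues, so 1 ∉ Y.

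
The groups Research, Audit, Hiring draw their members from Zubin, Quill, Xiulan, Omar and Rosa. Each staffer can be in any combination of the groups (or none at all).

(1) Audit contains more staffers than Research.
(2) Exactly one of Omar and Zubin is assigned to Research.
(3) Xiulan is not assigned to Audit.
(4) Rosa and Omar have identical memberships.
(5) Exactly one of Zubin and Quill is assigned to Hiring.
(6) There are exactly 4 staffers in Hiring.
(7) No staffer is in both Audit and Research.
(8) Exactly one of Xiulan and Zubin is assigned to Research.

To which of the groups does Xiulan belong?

Xiulan: Hiring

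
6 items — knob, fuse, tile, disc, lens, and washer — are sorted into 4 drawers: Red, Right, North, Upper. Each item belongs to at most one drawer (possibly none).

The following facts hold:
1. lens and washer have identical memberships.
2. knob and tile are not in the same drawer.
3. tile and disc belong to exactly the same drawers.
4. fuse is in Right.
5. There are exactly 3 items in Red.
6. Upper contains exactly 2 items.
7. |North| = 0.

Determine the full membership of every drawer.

Red = {knob, lens, washer}; Right = {fuse}; North = {}; Upper = {disc, tile}

From (4): fuse ∈ Right.
(7): North already has 0, so the rest are out.
Suppose knob ∉ Red: no assignment then satisfies all the clues, so knob ∈ Red.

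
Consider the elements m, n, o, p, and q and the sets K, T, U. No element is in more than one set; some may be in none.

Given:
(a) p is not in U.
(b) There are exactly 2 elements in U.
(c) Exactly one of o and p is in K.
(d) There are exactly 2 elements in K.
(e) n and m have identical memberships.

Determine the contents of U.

U = {m, n}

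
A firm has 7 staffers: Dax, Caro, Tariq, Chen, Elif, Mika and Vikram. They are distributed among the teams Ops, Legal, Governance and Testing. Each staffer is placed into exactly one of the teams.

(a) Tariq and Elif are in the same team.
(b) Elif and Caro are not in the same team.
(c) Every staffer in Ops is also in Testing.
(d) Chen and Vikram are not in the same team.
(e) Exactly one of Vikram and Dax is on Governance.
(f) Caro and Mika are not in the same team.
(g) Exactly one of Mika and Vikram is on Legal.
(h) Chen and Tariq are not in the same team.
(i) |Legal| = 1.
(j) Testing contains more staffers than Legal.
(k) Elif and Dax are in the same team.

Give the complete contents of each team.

Ops = {}; Legal = {Vikram}; Governance = {Dax, Elif, Mika, Tariq}; Testing = {Caro, Chen}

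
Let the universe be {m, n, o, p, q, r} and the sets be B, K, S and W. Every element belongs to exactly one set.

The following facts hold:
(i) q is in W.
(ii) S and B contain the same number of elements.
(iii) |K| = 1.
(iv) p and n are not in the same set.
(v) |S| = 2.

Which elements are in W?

W = {q}

From (i): q ∈ W.
Suppose m ∈ W: no assignment then satisfies all the clues, so m ∉ W.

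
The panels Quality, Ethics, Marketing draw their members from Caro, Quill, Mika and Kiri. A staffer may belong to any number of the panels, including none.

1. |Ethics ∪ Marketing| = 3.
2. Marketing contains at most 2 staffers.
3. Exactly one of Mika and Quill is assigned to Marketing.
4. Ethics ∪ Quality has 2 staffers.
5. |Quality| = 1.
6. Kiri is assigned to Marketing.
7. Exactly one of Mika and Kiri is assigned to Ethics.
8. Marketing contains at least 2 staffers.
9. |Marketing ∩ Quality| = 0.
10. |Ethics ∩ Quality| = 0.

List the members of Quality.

Quality = {Caro}

From (6): Kiri ∈ Marketing.
Suppose Caro ∉ Quality: no assignment then satisfies all the clues, so Caro ∈ Quality.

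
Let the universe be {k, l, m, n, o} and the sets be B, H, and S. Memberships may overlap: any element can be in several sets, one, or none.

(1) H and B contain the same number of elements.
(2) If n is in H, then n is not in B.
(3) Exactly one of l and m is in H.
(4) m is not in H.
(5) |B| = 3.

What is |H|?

3

From (4): m ∉ H.
(3) (exactly one): l ∈ H.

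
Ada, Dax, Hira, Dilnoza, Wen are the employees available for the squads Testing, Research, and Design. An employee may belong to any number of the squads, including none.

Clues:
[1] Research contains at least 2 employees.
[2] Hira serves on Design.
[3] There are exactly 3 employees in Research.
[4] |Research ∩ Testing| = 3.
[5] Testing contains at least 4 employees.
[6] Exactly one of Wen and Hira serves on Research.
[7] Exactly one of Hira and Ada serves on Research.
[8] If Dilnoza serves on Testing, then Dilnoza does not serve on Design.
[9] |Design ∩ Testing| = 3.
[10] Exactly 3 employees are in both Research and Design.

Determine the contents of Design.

From (2): Hira ∈ Design.
Suppose Ada ∉ Design: no assignment then satisfies all the clues, so Ada ∈ Design.

Design = {Ada, Dax, Hira, Wen}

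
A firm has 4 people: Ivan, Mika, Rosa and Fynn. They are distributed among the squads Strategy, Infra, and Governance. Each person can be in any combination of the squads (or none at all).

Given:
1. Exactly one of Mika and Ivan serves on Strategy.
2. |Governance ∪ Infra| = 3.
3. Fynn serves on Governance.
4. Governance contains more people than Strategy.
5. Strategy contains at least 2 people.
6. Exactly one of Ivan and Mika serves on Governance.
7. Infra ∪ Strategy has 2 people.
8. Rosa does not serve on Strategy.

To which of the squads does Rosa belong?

From (3): Fynn ∈ Governance.
From (8): Rosa ∉ Strategy.
Suppose Rosa ∈ Infra: no assignment then satisfies all the clues, so Rosa ∉ Infra.

Rosa: Governance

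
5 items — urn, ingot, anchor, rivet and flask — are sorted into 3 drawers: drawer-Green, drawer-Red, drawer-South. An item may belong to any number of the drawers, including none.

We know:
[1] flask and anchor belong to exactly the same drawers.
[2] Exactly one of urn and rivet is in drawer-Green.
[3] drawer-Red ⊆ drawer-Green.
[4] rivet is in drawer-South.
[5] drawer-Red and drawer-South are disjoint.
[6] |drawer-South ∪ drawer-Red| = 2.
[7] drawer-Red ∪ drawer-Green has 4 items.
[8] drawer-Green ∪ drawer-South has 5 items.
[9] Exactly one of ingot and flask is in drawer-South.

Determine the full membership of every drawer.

drawer-Green = {anchor, flask, ingot, urn}; drawer-Red = {}; drawer-South = {ingot, rivet}

From (4): rivet ∈ drawer-South.
(5) (disjoint): rivet ∉ drawer-Red.
Suppose urn ∉ drawer-Green: no assignment then satisfies all the clues, so urn ∈ drawer-Green.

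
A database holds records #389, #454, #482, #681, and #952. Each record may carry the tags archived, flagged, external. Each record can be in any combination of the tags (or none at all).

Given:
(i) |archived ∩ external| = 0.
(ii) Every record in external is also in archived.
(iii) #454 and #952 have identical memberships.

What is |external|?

0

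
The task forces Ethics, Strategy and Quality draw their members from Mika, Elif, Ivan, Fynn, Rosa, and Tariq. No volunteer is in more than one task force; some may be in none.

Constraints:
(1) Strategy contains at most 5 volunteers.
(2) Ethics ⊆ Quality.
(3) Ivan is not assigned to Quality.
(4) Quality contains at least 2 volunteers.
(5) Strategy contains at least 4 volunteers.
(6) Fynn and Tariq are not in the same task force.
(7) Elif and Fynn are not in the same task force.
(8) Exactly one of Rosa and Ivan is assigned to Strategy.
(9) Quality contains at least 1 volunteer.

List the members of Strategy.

Strategy = {Elif, Ivan, Mika, Tariq}

From (3): Ivan ∉ Quality.
(2) contrapositive: Ivan ∉ Ethics.
Suppose Mika ∉ Strategy: no assignment then satisfies all the clues, so Mika ∈ Strategy.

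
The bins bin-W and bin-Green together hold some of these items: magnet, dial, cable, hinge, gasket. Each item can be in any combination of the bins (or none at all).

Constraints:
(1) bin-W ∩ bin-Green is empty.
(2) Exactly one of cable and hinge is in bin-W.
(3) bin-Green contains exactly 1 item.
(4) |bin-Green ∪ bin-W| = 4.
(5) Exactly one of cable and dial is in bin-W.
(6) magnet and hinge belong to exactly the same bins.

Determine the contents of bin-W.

bin-W = {dial, hinge, magnet}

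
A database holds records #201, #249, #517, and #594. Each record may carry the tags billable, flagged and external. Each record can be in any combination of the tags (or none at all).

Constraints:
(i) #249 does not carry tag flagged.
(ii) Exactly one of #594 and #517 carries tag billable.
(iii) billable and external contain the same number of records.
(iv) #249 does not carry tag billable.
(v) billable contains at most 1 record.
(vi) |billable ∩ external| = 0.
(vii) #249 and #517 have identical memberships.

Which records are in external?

external = {#201}

From (i): #249 ∉ flagged.
From (iv): #249 ∉ billable.
(vii): #517 matches #249: #517 ∉ billable.
(vii): #517 matches #249: #517 ∉ flagged.
(ii) (exactly one): #594 ∈ billable.
(v): billable already has 1, so the rest are out.
Suppose #201 ∉ external: no assignment then satisfies all the clues, so #201 ∈ external.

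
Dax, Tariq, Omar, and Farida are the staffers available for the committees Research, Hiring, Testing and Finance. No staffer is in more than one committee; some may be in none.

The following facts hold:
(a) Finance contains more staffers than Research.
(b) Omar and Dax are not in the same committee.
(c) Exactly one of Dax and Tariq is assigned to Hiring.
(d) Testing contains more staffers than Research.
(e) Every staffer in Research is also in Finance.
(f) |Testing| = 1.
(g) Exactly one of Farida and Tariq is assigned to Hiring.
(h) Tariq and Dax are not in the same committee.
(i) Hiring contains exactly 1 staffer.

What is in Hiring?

Hiring = {Tariq}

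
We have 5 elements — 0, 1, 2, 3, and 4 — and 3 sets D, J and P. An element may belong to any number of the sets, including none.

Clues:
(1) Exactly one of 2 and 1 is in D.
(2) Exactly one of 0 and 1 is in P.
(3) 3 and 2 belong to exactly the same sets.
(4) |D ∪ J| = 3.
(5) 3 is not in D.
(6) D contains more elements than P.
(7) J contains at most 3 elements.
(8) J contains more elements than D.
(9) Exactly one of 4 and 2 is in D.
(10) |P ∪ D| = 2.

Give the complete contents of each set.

D = {1, 4}; J = {0, 1, 4}; P = {1}

From (5): 3 ∉ D.
(3): 2 matches 3: 2 ∉ D.
(9) (exactly one): 4 ∈ D.
(1) (exactly one): 1 ∈ D.
Suppose 0 ∈ D: no assignment then satisfies all the clues, so 0 ∉ D.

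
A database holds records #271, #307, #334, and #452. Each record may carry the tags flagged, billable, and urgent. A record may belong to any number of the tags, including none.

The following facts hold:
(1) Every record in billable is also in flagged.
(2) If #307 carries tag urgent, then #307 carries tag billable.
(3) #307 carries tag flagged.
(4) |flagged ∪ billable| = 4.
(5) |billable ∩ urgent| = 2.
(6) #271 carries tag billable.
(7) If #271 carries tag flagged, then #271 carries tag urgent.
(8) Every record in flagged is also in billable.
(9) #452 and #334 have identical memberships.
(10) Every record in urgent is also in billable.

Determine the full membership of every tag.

flagged = {#271, #307, #334, #452}; billable = {#271, #307, #334, #452}; urgent = {#271, #307}

From (3): #307 ∈ flagged.
From (6): #271 ∈ billable.
(1) with #271 ∈ billable: #271 ∈ flagged.
(7): #271 ∈ urgent.
(8) with #307 ∈ flagged: #307 ∈ billable.
Suppose #307 ∉ urgent: no assignment then satisfies all the clues, so #307 ∈ urgent.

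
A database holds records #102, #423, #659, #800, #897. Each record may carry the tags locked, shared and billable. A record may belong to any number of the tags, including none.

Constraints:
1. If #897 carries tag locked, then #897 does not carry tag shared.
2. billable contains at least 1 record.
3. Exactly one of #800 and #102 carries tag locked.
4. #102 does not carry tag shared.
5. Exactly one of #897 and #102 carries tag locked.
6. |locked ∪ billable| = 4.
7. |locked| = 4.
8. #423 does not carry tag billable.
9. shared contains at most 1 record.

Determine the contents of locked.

locked = {#423, #659, #800, #897}

From (4): #102 ∉ shared.
From (8): #423 ∉ billable.
Suppose #102 ∈ locked: no assignment then satisfies all the clues, so #102 ∉ locked.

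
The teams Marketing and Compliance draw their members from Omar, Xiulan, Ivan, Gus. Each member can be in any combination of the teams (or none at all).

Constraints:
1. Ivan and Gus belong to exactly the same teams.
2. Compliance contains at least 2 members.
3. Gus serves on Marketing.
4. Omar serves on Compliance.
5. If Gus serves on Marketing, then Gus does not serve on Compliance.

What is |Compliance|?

2

From (3): Gus ∈ Marketing.
From (4): Omar ∈ Compliance.
(1): Ivan matches Gus: Ivan ∈ Marketing.
(5): Gus ∉ Compliance.
(1): Ivan matches Gus: Ivan ∉ Compliance.
(2): only 2 candidates remain for Compliance, so all are in.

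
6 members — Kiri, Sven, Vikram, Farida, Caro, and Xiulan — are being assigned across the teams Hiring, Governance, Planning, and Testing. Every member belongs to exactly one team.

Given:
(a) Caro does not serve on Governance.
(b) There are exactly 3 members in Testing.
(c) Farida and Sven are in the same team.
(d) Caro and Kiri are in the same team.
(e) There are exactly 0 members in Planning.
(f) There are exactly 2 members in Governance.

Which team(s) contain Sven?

Sven: Governance

From (a): Caro ∉ Governance.
(d): Kiri matches Caro: Kiri ∉ Governance.
(e): Planning already has 0, so the rest are out.
Suppose Sven ∈ Hiring: no assignment then satisfies all the clues, so Sven ∉ Hiring.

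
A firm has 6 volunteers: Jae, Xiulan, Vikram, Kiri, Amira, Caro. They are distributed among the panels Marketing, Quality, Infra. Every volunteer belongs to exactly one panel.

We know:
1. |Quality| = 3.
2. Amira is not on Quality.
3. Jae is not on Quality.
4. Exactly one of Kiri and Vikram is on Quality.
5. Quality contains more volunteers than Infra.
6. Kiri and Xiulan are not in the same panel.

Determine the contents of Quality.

Quality = {Caro, Vikram, Xiulan}

From (2): Amira ∉ Quality.
From (3): Jae ∉ Quality.
Suppose Xiulan ∉ Quality: no assignment then satisfies all the clues, so Xiulan ∈ Quality.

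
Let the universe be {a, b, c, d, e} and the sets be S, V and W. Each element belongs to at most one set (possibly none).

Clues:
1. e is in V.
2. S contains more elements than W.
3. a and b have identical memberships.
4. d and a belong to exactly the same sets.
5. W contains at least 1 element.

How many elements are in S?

3

From (1): e ∈ V.
Suppose a ∉ S: no assignment then satisfies all the clues, so a ∈ S.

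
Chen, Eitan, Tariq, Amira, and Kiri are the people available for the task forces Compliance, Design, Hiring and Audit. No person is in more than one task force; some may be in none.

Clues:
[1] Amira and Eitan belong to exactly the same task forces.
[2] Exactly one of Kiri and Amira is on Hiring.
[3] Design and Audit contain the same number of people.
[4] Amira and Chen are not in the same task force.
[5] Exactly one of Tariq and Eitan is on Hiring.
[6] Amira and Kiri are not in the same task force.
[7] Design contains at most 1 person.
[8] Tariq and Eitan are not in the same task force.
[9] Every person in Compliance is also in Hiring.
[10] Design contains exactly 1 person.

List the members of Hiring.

Hiring = {Amira, Eitan}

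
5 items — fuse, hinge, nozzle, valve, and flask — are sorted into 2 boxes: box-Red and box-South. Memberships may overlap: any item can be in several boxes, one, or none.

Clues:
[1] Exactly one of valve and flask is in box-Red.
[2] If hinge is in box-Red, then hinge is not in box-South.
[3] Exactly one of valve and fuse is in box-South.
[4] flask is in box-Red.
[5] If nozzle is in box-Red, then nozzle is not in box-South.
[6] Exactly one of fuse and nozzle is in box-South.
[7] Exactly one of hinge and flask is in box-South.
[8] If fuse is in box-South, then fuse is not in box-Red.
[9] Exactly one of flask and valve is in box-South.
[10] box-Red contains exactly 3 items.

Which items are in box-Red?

box-Red = {flask, hinge, nozzle}

From (4): flask ∈ box-Red.
(1) (exactly one): valve ∉ box-Red.
Suppose fuse ∈ box-Red: no assignment then satisfies all the clues, so fuse ∉ box-Red.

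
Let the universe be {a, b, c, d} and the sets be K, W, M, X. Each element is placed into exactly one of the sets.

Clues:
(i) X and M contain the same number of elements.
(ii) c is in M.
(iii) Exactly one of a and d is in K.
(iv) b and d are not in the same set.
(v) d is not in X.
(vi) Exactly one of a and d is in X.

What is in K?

From (ii): c ∈ M.
From (v): d ∉ X.
(vi) (exactly one): a ∈ X.
(iii) (exactly one): d ∈ K.
(iv): b ∉ K.

K = {d}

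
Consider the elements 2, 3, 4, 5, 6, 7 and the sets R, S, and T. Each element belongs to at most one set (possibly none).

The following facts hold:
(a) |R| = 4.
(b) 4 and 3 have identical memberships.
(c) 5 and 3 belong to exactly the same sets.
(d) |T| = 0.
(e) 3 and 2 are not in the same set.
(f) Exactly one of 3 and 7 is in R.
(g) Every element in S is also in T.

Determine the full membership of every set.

R = {3, 4, 5, 6}; S = {}; T = {}

(d): T already has 0, so the rest are out.
(g) contrapositive: 2 ∉ S.
(g) contrapositive: 3 ∉ S.
(g) contrapositive: 4 ∉ S.
(g) contrapositive: 5 ∉ S.
(g) contrapositive: 6 ∉ S.
(g) contrapositive: 7 ∉ S.
Suppose 2 ∈ R: no assignment then satisfies all the clues, so 2 ∉ R.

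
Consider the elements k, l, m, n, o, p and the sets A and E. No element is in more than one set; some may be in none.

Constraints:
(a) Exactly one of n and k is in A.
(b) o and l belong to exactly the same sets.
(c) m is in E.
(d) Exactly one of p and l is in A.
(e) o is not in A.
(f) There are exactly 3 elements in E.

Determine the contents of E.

From (c): m ∈ E.
From (e): o ∉ A.
(b): l matches o: l ∉ A.
(d) (exactly one): p ∈ A.
Suppose k ∈ E: no assignment then satisfies all the clues, so k ∉ E.

E = {l, m, o}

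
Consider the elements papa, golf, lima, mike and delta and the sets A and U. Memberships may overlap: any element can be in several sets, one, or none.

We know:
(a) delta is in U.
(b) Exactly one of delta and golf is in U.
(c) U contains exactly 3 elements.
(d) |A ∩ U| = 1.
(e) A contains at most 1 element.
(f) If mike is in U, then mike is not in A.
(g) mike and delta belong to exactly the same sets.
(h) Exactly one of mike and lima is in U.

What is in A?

A = {papa}

From (a): delta ∈ U.
(b) (exactly one): golf ∉ U.
(g): mike matches delta: mike ∈ U.
(h) (exactly one): lima ∉ U.
(c): only 3 candidates remain for U, so all are in.
(f): mike ∉ A.
(g): delta matches mike: delta ∉ A.
Suppose papa ∉ A: no assignment then satisfies all the clues, so papa ∈ A.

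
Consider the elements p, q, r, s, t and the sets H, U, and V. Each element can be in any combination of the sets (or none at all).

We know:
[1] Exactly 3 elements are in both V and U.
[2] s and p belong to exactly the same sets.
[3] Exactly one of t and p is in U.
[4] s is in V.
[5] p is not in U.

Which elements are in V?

V = {p, q, r, s, t}

From (4): s ∈ V.
From (5): p ∉ U.
(2): s matches p: s ∉ U.
(2): p matches s: p ∈ V.
(3) (exactly one): t ∈ U.
Suppose q ∉ V: no assignment then satisfies all the clues, so q ∈ V.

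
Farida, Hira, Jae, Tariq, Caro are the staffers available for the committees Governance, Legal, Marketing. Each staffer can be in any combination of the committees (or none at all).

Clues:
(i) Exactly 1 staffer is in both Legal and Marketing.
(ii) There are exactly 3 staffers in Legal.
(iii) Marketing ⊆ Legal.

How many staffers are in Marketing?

1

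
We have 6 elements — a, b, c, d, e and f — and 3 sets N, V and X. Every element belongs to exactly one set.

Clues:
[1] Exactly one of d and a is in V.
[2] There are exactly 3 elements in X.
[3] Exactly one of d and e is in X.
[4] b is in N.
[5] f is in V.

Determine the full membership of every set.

N = {b}; V = {d, f}; X = {a, c, e}

From (4): b ∈ N.
From (5): f ∈ V.
Suppose a ∈ N: no assignment then satisfies all the clues, so a ∉ N.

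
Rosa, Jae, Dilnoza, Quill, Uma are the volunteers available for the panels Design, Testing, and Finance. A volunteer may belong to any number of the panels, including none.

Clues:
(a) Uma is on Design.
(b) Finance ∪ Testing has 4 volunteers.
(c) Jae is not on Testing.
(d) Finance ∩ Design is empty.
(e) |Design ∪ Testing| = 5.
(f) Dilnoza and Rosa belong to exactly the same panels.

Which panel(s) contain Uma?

From (a): Uma ∈ Design.
From (c): Jae ∉ Testing.
(d) (disjoint): Uma ∉ Finance.
Suppose Uma ∉ Testing: no assignment then satisfies all the clues, so Uma ∈ Testing.

Uma: Design, Testing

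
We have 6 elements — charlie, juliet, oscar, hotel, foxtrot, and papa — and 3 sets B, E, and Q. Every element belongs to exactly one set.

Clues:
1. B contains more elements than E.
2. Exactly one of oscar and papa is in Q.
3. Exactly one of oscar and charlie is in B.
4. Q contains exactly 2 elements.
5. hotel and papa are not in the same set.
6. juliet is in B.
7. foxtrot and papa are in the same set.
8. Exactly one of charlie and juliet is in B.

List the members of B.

B = {hotel, juliet, oscar}

From (6): juliet ∈ B.
(8) (exactly one): charlie ∉ B.
(3) (exactly one): oscar ∈ B.
(2) (exactly one): papa ∈ Q.
(5): hotel ∉ Q.
(7): foxtrot matches papa: foxtrot ∉ B.
(7): foxtrot matches papa: foxtrot ∉ E.
(7): foxtrot matches papa: foxtrot ∈ Q.
(4): Q already has 2, so the rest are out.
Only one set left: charlie ∈ E.
Suppose hotel ∉ B: no assignment then satisfies all the clues, so hotel ∈ B.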